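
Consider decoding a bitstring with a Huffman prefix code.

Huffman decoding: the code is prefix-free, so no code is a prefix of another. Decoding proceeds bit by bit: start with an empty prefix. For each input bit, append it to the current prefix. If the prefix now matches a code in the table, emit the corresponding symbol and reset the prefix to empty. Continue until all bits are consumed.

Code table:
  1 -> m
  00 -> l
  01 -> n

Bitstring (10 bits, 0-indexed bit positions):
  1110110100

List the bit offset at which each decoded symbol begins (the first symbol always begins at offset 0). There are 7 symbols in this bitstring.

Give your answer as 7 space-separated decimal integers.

Bit 0: prefix='1' -> emit 'm', reset
Bit 1: prefix='1' -> emit 'm', reset
Bit 2: prefix='1' -> emit 'm', reset
Bit 3: prefix='0' (no match yet)
Bit 4: prefix='01' -> emit 'n', reset
Bit 5: prefix='1' -> emit 'm', reset
Bit 6: prefix='0' (no match yet)
Bit 7: prefix='01' -> emit 'n', reset
Bit 8: prefix='0' (no match yet)
Bit 9: prefix='00' -> emit 'l', reset

Answer: 0 1 2 3 5 6 8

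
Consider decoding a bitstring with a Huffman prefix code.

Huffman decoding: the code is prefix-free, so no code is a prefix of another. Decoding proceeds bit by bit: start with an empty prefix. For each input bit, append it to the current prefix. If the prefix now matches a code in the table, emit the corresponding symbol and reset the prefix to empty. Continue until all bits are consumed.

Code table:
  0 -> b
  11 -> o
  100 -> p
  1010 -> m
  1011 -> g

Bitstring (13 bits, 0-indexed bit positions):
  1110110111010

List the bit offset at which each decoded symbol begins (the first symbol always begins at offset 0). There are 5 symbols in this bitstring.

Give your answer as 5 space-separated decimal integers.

Answer: 0 2 6 7 9

Derivation:
Bit 0: prefix='1' (no match yet)
Bit 1: prefix='11' -> emit 'o', reset
Bit 2: prefix='1' (no match yet)
Bit 3: prefix='10' (no match yet)
Bit 4: prefix='101' (no match yet)
Bit 5: prefix='1011' -> emit 'g', reset
Bit 6: prefix='0' -> emit 'b', reset
Bit 7: prefix='1' (no match yet)
Bit 8: prefix='11' -> emit 'o', reset
Bit 9: prefix='1' (no match yet)
Bit 10: prefix='10' (no match yet)
Bit 11: prefix='101' (no match yet)
Bit 12: prefix='1010' -> emit 'm', reset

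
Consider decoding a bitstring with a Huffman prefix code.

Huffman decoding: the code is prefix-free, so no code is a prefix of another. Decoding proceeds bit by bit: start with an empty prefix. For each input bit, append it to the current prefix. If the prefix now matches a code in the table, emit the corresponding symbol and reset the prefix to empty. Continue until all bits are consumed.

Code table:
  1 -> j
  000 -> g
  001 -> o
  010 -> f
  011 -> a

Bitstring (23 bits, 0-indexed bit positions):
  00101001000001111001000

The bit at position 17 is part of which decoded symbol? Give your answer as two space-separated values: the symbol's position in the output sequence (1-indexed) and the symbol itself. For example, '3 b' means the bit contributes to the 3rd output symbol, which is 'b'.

Bit 0: prefix='0' (no match yet)
Bit 1: prefix='00' (no match yet)
Bit 2: prefix='001' -> emit 'o', reset
Bit 3: prefix='0' (no match yet)
Bit 4: prefix='01' (no match yet)
Bit 5: prefix='010' -> emit 'f', reset
Bit 6: prefix='0' (no match yet)
Bit 7: prefix='01' (no match yet)
Bit 8: prefix='010' -> emit 'f', reset
Bit 9: prefix='0' (no match yet)
Bit 10: prefix='00' (no match yet)
Bit 11: prefix='000' -> emit 'g', reset
Bit 12: prefix='0' (no match yet)
Bit 13: prefix='01' (no match yet)
Bit 14: prefix='011' -> emit 'a', reset
Bit 15: prefix='1' -> emit 'j', reset
Bit 16: prefix='1' -> emit 'j', reset
Bit 17: prefix='0' (no match yet)
Bit 18: prefix='00' (no match yet)
Bit 19: prefix='001' -> emit 'o', reset
Bit 20: prefix='0' (no match yet)
Bit 21: prefix='00' (no match yet)

Answer: 8 o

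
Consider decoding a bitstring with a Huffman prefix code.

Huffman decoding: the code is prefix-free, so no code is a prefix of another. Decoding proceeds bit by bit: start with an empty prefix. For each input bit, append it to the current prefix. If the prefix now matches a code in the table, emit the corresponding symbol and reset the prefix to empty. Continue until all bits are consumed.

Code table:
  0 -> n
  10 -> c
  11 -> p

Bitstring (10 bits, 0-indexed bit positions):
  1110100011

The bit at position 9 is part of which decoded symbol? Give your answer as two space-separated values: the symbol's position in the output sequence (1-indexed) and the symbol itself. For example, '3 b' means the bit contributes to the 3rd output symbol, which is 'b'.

Bit 0: prefix='1' (no match yet)
Bit 1: prefix='11' -> emit 'p', reset
Bit 2: prefix='1' (no match yet)
Bit 3: prefix='10' -> emit 'c', reset
Bit 4: prefix='1' (no match yet)
Bit 5: prefix='10' -> emit 'c', reset
Bit 6: prefix='0' -> emit 'n', reset
Bit 7: prefix='0' -> emit 'n', reset
Bit 8: prefix='1' (no match yet)
Bit 9: prefix='11' -> emit 'p', reset

Answer: 6 p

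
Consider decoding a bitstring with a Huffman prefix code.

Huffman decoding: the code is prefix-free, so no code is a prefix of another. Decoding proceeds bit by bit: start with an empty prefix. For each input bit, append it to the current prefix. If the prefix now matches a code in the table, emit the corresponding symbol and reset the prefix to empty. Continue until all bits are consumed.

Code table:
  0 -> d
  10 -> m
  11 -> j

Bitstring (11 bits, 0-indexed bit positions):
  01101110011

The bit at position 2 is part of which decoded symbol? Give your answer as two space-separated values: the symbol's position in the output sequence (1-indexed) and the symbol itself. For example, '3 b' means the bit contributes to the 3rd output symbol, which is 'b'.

Answer: 2 j

Derivation:
Bit 0: prefix='0' -> emit 'd', reset
Bit 1: prefix='1' (no match yet)
Bit 2: prefix='11' -> emit 'j', reset
Bit 3: prefix='0' -> emit 'd', reset
Bit 4: prefix='1' (no match yet)
Bit 5: prefix='11' -> emit 'j', reset
Bit 6: prefix='1' (no match yet)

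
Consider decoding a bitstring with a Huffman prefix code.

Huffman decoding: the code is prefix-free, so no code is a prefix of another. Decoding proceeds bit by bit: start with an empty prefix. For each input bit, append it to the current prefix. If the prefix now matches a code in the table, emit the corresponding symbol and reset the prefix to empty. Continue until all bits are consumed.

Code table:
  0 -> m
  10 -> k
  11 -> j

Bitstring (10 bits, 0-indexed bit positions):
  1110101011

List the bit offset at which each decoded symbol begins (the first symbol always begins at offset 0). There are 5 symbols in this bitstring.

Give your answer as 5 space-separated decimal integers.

Answer: 0 2 4 6 8

Derivation:
Bit 0: prefix='1' (no match yet)
Bit 1: prefix='11' -> emit 'j', reset
Bit 2: prefix='1' (no match yet)
Bit 3: prefix='10' -> emit 'k', reset
Bit 4: prefix='1' (no match yet)
Bit 5: prefix='10' -> emit 'k', reset
Bit 6: prefix='1' (no match yet)
Bit 7: prefix='10' -> emit 'k', reset
Bit 8: prefix='1' (no match yet)
Bit 9: prefix='11' -> emit 'j', reset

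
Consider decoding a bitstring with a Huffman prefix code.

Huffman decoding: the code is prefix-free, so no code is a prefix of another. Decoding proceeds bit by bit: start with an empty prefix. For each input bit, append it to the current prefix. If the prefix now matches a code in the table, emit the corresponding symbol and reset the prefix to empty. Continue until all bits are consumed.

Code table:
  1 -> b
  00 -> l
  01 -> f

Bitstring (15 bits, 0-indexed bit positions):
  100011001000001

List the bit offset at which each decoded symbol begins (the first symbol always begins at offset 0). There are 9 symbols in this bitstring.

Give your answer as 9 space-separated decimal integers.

Answer: 0 1 3 5 6 8 9 11 13

Derivation:
Bit 0: prefix='1' -> emit 'b', reset
Bit 1: prefix='0' (no match yet)
Bit 2: prefix='00' -> emit 'l', reset
Bit 3: prefix='0' (no match yet)
Bit 4: prefix='01' -> emit 'f', reset
Bit 5: prefix='1' -> emit 'b', reset
Bit 6: prefix='0' (no match yet)
Bit 7: prefix='00' -> emit 'l', reset
Bit 8: prefix='1' -> emit 'b', reset
Bit 9: prefix='0' (no match yet)
Bit 10: prefix='00' -> emit 'l', reset
Bit 11: prefix='0' (no match yet)
Bit 12: prefix='00' -> emit 'l', reset
Bit 13: prefix='0' (no match yet)
Bit 14: prefix='01' -> emit 'f', reset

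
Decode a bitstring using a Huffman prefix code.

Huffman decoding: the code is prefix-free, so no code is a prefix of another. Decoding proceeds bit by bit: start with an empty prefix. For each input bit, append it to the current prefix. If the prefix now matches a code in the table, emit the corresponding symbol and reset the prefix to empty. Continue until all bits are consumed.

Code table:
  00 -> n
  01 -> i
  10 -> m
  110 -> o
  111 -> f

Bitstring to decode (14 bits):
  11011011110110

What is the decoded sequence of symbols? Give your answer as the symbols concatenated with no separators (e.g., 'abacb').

Answer: oofmo

Derivation:
Bit 0: prefix='1' (no match yet)
Bit 1: prefix='11' (no match yet)
Bit 2: prefix='110' -> emit 'o', reset
Bit 3: prefix='1' (no match yet)
Bit 4: prefix='11' (no match yet)
Bit 5: prefix='110' -> emit 'o', reset
Bit 6: prefix='1' (no match yet)
Bit 7: prefix='11' (no match yet)
Bit 8: prefix='111' -> emit 'f', reset
Bit 9: prefix='1' (no match yet)
Bit 10: prefix='10' -> emit 'm', reset
Bit 11: prefix='1' (no match yet)
Bit 12: prefix='11' (no match yet)
Bit 13: prefix='110' -> emit 'o', reset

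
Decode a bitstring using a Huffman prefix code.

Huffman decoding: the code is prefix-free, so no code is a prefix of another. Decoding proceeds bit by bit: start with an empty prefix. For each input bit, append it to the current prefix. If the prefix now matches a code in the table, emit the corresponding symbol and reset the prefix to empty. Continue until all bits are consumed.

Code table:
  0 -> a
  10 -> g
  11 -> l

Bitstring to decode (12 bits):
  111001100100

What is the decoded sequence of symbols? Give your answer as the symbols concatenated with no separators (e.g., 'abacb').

Answer: lgalaaga

Derivation:
Bit 0: prefix='1' (no match yet)
Bit 1: prefix='11' -> emit 'l', reset
Bit 2: prefix='1' (no match yet)
Bit 3: prefix='10' -> emit 'g', reset
Bit 4: prefix='0' -> emit 'a', reset
Bit 5: prefix='1' (no match yet)
Bit 6: prefix='11' -> emit 'l', reset
Bit 7: prefix='0' -> emit 'a', reset
Bit 8: prefix='0' -> emit 'a', reset
Bit 9: prefix='1' (no match yet)
Bit 10: prefix='10' -> emit 'g', reset
Bit 11: prefix='0' -> emit 'a', reset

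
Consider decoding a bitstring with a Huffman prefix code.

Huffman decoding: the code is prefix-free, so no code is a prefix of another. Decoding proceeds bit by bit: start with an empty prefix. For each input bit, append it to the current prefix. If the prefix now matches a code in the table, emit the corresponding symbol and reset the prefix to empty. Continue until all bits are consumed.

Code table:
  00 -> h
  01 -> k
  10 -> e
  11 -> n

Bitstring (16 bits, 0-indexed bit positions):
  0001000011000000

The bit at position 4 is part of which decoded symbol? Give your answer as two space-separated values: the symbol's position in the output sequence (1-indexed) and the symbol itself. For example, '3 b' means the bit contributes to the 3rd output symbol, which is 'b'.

Answer: 3 h

Derivation:
Bit 0: prefix='0' (no match yet)
Bit 1: prefix='00' -> emit 'h', reset
Bit 2: prefix='0' (no match yet)
Bit 3: prefix='01' -> emit 'k', reset
Bit 4: prefix='0' (no match yet)
Bit 5: prefix='00' -> emit 'h', reset
Bit 6: prefix='0' (no match yet)
Bit 7: prefix='00' -> emit 'h', reset
Bit 8: prefix='1' (no match yet)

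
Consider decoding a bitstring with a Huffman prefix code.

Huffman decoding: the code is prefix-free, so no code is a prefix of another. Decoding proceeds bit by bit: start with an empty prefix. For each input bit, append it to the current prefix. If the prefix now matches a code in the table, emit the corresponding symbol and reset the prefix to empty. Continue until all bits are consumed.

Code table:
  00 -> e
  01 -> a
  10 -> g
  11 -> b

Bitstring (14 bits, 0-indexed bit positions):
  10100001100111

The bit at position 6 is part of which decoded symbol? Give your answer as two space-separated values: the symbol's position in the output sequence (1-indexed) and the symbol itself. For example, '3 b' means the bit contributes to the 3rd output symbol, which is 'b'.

Bit 0: prefix='1' (no match yet)
Bit 1: prefix='10' -> emit 'g', reset
Bit 2: prefix='1' (no match yet)
Bit 3: prefix='10' -> emit 'g', reset
Bit 4: prefix='0' (no match yet)
Bit 5: prefix='00' -> emit 'e', reset
Bit 6: prefix='0' (no match yet)
Bit 7: prefix='01' -> emit 'a', reset
Bit 8: prefix='1' (no match yet)
Bit 9: prefix='10' -> emit 'g', reset
Bit 10: prefix='0' (no match yet)

Answer: 4 a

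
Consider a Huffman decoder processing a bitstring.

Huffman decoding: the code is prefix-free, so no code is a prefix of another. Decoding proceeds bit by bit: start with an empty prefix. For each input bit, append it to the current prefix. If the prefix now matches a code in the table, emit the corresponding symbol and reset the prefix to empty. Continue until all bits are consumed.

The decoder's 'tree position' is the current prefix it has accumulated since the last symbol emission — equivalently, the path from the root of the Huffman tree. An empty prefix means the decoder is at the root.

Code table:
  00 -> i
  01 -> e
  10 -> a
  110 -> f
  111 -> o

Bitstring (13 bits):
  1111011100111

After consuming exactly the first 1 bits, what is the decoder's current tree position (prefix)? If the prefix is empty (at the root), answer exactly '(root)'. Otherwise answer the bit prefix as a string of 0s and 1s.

Answer: 1

Derivation:
Bit 0: prefix='1' (no match yet)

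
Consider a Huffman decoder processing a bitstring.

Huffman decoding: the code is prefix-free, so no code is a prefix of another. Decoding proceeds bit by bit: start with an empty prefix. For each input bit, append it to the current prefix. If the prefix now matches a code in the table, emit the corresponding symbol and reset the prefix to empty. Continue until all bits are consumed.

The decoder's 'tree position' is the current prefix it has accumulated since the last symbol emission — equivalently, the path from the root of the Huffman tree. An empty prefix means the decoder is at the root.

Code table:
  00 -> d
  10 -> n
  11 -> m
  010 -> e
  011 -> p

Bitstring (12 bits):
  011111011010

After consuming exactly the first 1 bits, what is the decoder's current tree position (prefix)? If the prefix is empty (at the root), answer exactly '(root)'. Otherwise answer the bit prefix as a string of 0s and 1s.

Answer: 0

Derivation:
Bit 0: prefix='0' (no match yet)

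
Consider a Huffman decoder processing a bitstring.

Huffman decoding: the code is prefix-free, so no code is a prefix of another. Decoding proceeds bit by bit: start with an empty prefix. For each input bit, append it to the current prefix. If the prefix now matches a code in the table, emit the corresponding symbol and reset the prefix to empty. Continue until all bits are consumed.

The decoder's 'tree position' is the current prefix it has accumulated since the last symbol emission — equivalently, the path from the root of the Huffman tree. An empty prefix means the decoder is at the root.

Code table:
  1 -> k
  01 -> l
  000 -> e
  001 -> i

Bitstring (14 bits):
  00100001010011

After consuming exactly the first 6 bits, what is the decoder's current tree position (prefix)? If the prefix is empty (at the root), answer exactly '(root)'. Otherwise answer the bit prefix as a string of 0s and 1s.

Answer: (root)

Derivation:
Bit 0: prefix='0' (no match yet)
Bit 1: prefix='00' (no match yet)
Bit 2: prefix='001' -> emit 'i', reset
Bit 3: prefix='0' (no match yet)
Bit 4: prefix='00' (no match yet)
Bit 5: prefix='000' -> emit 'e', reset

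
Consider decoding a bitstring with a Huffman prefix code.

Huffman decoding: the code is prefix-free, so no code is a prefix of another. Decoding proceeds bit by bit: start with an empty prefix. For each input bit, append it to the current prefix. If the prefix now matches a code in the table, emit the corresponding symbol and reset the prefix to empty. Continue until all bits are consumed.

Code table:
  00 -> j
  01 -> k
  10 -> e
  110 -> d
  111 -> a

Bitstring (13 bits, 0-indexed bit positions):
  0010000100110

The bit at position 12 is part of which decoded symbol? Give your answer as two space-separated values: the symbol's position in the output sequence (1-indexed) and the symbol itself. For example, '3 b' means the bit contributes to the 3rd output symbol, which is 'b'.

Bit 0: prefix='0' (no match yet)
Bit 1: prefix='00' -> emit 'j', reset
Bit 2: prefix='1' (no match yet)
Bit 3: prefix='10' -> emit 'e', reset
Bit 4: prefix='0' (no match yet)
Bit 5: prefix='00' -> emit 'j', reset
Bit 6: prefix='0' (no match yet)
Bit 7: prefix='01' -> emit 'k', reset
Bit 8: prefix='0' (no match yet)
Bit 9: prefix='00' -> emit 'j', reset
Bit 10: prefix='1' (no match yet)
Bit 11: prefix='11' (no match yet)
Bit 12: prefix='110' -> emit 'd', reset

Answer: 6 d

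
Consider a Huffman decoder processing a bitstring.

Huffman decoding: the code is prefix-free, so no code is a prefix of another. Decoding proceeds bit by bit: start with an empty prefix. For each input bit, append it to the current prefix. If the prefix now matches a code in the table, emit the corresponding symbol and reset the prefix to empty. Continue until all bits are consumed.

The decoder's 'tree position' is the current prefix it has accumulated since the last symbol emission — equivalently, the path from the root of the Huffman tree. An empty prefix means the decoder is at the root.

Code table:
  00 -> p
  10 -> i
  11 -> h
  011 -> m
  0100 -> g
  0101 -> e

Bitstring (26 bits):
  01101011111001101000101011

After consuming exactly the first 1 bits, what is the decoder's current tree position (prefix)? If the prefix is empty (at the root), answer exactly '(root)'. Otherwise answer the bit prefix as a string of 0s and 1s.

Bit 0: prefix='0' (no match yet)

Answer: 0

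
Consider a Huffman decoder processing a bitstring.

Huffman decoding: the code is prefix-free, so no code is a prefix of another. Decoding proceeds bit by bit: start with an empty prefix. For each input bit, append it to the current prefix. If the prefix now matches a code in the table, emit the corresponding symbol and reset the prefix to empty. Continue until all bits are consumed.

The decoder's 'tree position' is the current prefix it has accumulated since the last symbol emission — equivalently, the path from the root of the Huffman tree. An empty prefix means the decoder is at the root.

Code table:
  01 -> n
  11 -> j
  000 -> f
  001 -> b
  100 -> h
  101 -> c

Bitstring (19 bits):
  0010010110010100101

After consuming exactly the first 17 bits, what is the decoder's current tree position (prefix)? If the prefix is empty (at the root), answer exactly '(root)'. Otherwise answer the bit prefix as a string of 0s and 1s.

Bit 0: prefix='0' (no match yet)
Bit 1: prefix='00' (no match yet)
Bit 2: prefix='001' -> emit 'b', reset
Bit 3: prefix='0' (no match yet)
Bit 4: prefix='00' (no match yet)
Bit 5: prefix='001' -> emit 'b', reset
Bit 6: prefix='0' (no match yet)
Bit 7: prefix='01' -> emit 'n', reset
Bit 8: prefix='1' (no match yet)
Bit 9: prefix='10' (no match yet)
Bit 10: prefix='100' -> emit 'h', reset
Bit 11: prefix='1' (no match yet)
Bit 12: prefix='10' (no match yet)
Bit 13: prefix='101' -> emit 'c', reset
Bit 14: prefix='0' (no match yet)
Bit 15: prefix='00' (no match yet)
Bit 16: prefix='001' -> emit 'b', reset

Answer: (root)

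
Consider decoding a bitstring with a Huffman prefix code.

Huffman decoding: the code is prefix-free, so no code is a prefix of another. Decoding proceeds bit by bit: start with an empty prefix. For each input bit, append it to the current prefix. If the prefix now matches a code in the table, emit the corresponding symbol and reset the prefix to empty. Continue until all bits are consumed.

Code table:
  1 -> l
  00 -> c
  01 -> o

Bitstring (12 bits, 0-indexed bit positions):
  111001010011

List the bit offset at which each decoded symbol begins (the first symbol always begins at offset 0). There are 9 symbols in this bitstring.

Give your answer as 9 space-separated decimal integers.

Bit 0: prefix='1' -> emit 'l', reset
Bit 1: prefix='1' -> emit 'l', reset
Bit 2: prefix='1' -> emit 'l', reset
Bit 3: prefix='0' (no match yet)
Bit 4: prefix='00' -> emit 'c', reset
Bit 5: prefix='1' -> emit 'l', reset
Bit 6: prefix='0' (no match yet)
Bit 7: prefix='01' -> emit 'o', reset
Bit 8: prefix='0' (no match yet)
Bit 9: prefix='00' -> emit 'c', reset
Bit 10: prefix='1' -> emit 'l', reset
Bit 11: prefix='1' -> emit 'l', reset

Answer: 0 1 2 3 5 6 8 10 11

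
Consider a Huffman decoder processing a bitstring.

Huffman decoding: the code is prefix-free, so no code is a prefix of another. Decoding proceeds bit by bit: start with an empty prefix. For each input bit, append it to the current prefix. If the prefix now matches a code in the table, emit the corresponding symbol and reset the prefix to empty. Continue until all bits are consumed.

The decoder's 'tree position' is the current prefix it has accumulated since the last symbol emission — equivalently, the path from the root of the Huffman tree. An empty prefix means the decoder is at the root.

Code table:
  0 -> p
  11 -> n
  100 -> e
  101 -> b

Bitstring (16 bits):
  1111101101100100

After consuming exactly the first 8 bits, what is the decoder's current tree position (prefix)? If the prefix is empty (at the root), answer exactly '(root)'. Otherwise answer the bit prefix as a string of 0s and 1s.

Bit 0: prefix='1' (no match yet)
Bit 1: prefix='11' -> emit 'n', reset
Bit 2: prefix='1' (no match yet)
Bit 3: prefix='11' -> emit 'n', reset
Bit 4: prefix='1' (no match yet)
Bit 5: prefix='10' (no match yet)
Bit 6: prefix='101' -> emit 'b', reset
Bit 7: prefix='1' (no match yet)

Answer: 1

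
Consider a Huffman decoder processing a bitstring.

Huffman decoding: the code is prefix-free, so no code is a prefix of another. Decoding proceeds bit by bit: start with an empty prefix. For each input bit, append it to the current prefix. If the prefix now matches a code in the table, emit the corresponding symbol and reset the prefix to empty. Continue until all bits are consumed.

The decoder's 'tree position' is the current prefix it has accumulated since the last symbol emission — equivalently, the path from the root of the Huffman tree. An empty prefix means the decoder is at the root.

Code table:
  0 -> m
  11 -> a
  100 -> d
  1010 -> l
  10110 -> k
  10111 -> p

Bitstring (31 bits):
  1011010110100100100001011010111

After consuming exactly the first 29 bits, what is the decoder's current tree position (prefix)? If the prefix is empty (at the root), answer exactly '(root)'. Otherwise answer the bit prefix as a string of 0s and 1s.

Bit 0: prefix='1' (no match yet)
Bit 1: prefix='10' (no match yet)
Bit 2: prefix='101' (no match yet)
Bit 3: prefix='1011' (no match yet)
Bit 4: prefix='10110' -> emit 'k', reset
Bit 5: prefix='1' (no match yet)
Bit 6: prefix='10' (no match yet)
Bit 7: prefix='101' (no match yet)
Bit 8: prefix='1011' (no match yet)
Bit 9: prefix='10110' -> emit 'k', reset
Bit 10: prefix='1' (no match yet)
Bit 11: prefix='10' (no match yet)
Bit 12: prefix='100' -> emit 'd', reset
Bit 13: prefix='1' (no match yet)
Bit 14: prefix='10' (no match yet)
Bit 15: prefix='100' -> emit 'd', reset
Bit 16: prefix='1' (no match yet)
Bit 17: prefix='10' (no match yet)
Bit 18: prefix='100' -> emit 'd', reset
Bit 19: prefix='0' -> emit 'm', reset
Bit 20: prefix='0' -> emit 'm', reset
Bit 21: prefix='1' (no match yet)
Bit 22: prefix='10' (no match yet)
Bit 23: prefix='101' (no match yet)
Bit 24: prefix='1011' (no match yet)
Bit 25: prefix='10110' -> emit 'k', reset
Bit 26: prefix='1' (no match yet)
Bit 27: prefix='10' (no match yet)
Bit 28: prefix='101' (no match yet)

Answer: 101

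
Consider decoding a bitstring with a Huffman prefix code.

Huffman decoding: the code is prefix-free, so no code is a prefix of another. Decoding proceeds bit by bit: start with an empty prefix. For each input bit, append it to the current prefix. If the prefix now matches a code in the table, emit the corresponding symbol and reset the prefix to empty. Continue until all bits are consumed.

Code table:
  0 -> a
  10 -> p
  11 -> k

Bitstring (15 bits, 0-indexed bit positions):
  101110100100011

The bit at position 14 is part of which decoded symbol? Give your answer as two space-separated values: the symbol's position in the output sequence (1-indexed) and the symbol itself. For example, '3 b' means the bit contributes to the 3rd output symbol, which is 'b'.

Bit 0: prefix='1' (no match yet)
Bit 1: prefix='10' -> emit 'p', reset
Bit 2: prefix='1' (no match yet)
Bit 3: prefix='11' -> emit 'k', reset
Bit 4: prefix='1' (no match yet)
Bit 5: prefix='10' -> emit 'p', reset
Bit 6: prefix='1' (no match yet)
Bit 7: prefix='10' -> emit 'p', reset
Bit 8: prefix='0' -> emit 'a', reset
Bit 9: prefix='1' (no match yet)
Bit 10: prefix='10' -> emit 'p', reset
Bit 11: prefix='0' -> emit 'a', reset
Bit 12: prefix='0' -> emit 'a', reset
Bit 13: prefix='1' (no match yet)
Bit 14: prefix='11' -> emit 'k', reset

Answer: 9 k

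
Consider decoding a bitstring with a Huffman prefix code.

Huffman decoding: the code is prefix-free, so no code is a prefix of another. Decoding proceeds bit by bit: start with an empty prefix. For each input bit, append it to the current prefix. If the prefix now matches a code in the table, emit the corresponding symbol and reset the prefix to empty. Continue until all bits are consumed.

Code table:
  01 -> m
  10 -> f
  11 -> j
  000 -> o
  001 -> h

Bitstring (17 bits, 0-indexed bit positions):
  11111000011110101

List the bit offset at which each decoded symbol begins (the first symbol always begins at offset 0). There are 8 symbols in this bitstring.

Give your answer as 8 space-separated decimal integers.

Bit 0: prefix='1' (no match yet)
Bit 1: prefix='11' -> emit 'j', reset
Bit 2: prefix='1' (no match yet)
Bit 3: prefix='11' -> emit 'j', reset
Bit 4: prefix='1' (no match yet)
Bit 5: prefix='10' -> emit 'f', reset
Bit 6: prefix='0' (no match yet)
Bit 7: prefix='00' (no match yet)
Bit 8: prefix='000' -> emit 'o', reset
Bit 9: prefix='1' (no match yet)
Bit 10: prefix='11' -> emit 'j', reset
Bit 11: prefix='1' (no match yet)
Bit 12: prefix='11' -> emit 'j', reset
Bit 13: prefix='0' (no match yet)
Bit 14: prefix='01' -> emit 'm', reset
Bit 15: prefix='0' (no match yet)
Bit 16: prefix='01' -> emit 'm', reset

Answer: 0 2 4 6 9 11 13 15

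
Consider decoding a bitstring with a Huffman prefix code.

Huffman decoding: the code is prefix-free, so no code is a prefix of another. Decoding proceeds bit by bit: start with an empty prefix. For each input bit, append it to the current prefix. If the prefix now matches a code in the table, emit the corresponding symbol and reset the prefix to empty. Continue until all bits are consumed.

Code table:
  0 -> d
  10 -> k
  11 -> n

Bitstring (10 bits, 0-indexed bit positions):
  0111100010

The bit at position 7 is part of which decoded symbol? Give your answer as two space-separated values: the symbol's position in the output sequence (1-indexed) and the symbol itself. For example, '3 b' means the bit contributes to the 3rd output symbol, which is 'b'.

Answer: 6 d

Derivation:
Bit 0: prefix='0' -> emit 'd', reset
Bit 1: prefix='1' (no match yet)
Bit 2: prefix='11' -> emit 'n', reset
Bit 3: prefix='1' (no match yet)
Bit 4: prefix='11' -> emit 'n', reset
Bit 5: prefix='0' -> emit 'd', reset
Bit 6: prefix='0' -> emit 'd', reset
Bit 7: prefix='0' -> emit 'd', reset
Bit 8: prefix='1' (no match yet)
Bit 9: prefix='10' -> emit 'k', reset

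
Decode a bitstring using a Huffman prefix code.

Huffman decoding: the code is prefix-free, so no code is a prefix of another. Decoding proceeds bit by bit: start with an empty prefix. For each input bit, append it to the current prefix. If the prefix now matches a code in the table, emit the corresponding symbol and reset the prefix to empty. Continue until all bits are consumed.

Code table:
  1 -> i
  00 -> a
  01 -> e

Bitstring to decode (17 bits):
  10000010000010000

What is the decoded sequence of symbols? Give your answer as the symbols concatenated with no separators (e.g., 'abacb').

Answer: iaaeaaeaa

Derivation:
Bit 0: prefix='1' -> emit 'i', reset
Bit 1: prefix='0' (no match yet)
Bit 2: prefix='00' -> emit 'a', reset
Bit 3: prefix='0' (no match yet)
Bit 4: prefix='00' -> emit 'a', reset
Bit 5: prefix='0' (no match yet)
Bit 6: prefix='01' -> emit 'e', reset
Bit 7: prefix='0' (no match yet)
Bit 8: prefix='00' -> emit 'a', reset
Bit 9: prefix='0' (no match yet)
Bit 10: prefix='00' -> emit 'a', reset
Bit 11: prefix='0' (no match yet)
Bit 12: prefix='01' -> emit 'e', reset
Bit 13: prefix='0' (no match yet)
Bit 14: prefix='00' -> emit 'a', reset
Bit 15: prefix='0' (no match yet)
Bit 16: prefix='00' -> emit 'a', reset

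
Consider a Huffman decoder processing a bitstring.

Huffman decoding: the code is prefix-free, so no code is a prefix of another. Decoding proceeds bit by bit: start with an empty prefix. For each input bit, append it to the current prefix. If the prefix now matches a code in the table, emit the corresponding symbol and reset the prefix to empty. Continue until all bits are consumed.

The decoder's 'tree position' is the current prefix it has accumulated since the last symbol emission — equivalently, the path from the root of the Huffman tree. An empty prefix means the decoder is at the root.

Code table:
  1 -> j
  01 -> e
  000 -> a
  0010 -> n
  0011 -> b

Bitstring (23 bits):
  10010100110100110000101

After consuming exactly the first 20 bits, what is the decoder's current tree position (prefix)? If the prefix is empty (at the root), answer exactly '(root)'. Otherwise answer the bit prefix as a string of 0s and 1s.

Bit 0: prefix='1' -> emit 'j', reset
Bit 1: prefix='0' (no match yet)
Bit 2: prefix='00' (no match yet)
Bit 3: prefix='001' (no match yet)
Bit 4: prefix='0010' -> emit 'n', reset
Bit 5: prefix='1' -> emit 'j', reset
Bit 6: prefix='0' (no match yet)
Bit 7: prefix='00' (no match yet)
Bit 8: prefix='001' (no match yet)
Bit 9: prefix='0011' -> emit 'b', reset
Bit 10: prefix='0' (no match yet)
Bit 11: prefix='01' -> emit 'e', reset
Bit 12: prefix='0' (no match yet)
Bit 13: prefix='00' (no match yet)
Bit 14: prefix='001' (no match yet)
Bit 15: prefix='0011' -> emit 'b', reset
Bit 16: prefix='0' (no match yet)
Bit 17: prefix='00' (no match yet)
Bit 18: prefix='000' -> emit 'a', reset
Bit 19: prefix='0' (no match yet)

Answer: 0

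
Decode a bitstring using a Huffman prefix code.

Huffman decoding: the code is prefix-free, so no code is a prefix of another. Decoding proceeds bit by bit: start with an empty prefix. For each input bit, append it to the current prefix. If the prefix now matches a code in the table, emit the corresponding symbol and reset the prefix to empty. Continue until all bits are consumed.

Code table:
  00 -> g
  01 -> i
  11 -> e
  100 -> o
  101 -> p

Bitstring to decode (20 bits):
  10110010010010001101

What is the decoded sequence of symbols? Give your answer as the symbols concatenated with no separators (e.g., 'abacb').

Answer: pooooip

Derivation:
Bit 0: prefix='1' (no match yet)
Bit 1: prefix='10' (no match yet)
Bit 2: prefix='101' -> emit 'p', reset
Bit 3: prefix='1' (no match yet)
Bit 4: prefix='10' (no match yet)
Bit 5: prefix='100' -> emit 'o', reset
Bit 6: prefix='1' (no match yet)
Bit 7: prefix='10' (no match yet)
Bit 8: prefix='100' -> emit 'o', reset
Bit 9: prefix='1' (no match yet)
Bit 10: prefix='10' (no match yet)
Bit 11: prefix='100' -> emit 'o', reset
Bit 12: prefix='1' (no match yet)
Bit 13: prefix='10' (no match yet)
Bit 14: prefix='100' -> emit 'o', reset
Bit 15: prefix='0' (no match yet)
Bit 16: prefix='01' -> emit 'i', reset
Bit 17: prefix='1' (no match yet)
Bit 18: prefix='10' (no match yet)
Bit 19: prefix='101' -> emit 'p', reset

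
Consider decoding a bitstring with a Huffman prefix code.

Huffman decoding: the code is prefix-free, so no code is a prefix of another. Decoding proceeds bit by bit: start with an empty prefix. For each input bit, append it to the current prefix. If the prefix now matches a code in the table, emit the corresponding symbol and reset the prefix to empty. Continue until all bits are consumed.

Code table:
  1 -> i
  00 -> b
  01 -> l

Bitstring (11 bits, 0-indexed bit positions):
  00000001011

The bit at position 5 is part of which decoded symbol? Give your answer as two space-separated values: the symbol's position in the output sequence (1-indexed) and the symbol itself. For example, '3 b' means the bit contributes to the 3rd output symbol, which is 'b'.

Answer: 3 b

Derivation:
Bit 0: prefix='0' (no match yet)
Bit 1: prefix='00' -> emit 'b', reset
Bit 2: prefix='0' (no match yet)
Bit 3: prefix='00' -> emit 'b', reset
Bit 4: prefix='0' (no match yet)
Bit 5: prefix='00' -> emit 'b', reset
Bit 6: prefix='0' (no match yet)
Bit 7: prefix='01' -> emit 'l', reset
Bit 8: prefix='0' (no match yet)
Bit 9: prefix='01' -> emit 'l', reset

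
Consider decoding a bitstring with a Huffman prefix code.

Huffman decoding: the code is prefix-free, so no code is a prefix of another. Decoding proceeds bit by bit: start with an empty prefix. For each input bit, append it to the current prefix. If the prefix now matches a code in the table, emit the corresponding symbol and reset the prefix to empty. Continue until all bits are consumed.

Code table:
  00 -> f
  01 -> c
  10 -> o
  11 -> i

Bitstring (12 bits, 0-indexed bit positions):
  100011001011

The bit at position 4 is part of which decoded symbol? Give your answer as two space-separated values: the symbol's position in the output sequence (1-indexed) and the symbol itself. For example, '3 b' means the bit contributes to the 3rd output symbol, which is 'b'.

Bit 0: prefix='1' (no match yet)
Bit 1: prefix='10' -> emit 'o', reset
Bit 2: prefix='0' (no match yet)
Bit 3: prefix='00' -> emit 'f', reset
Bit 4: prefix='1' (no match yet)
Bit 5: prefix='11' -> emit 'i', reset
Bit 6: prefix='0' (no match yet)
Bit 7: prefix='00' -> emit 'f', reset
Bit 8: prefix='1' (no match yet)

Answer: 3 i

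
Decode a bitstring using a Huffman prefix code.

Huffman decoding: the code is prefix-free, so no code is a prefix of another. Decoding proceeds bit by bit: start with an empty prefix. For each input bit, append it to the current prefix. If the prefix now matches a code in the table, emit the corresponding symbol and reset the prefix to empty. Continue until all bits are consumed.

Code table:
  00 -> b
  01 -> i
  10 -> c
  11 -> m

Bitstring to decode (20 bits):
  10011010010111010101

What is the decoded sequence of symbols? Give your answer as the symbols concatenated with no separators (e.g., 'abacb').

Bit 0: prefix='1' (no match yet)
Bit 1: prefix='10' -> emit 'c', reset
Bit 2: prefix='0' (no match yet)
Bit 3: prefix='01' -> emit 'i', reset
Bit 4: prefix='1' (no match yet)
Bit 5: prefix='10' -> emit 'c', reset
Bit 6: prefix='1' (no match yet)
Bit 7: prefix='10' -> emit 'c', reset
Bit 8: prefix='0' (no match yet)
Bit 9: prefix='01' -> emit 'i', reset
Bit 10: prefix='0' (no match yet)
Bit 11: prefix='01' -> emit 'i', reset
Bit 12: prefix='1' (no match yet)
Bit 13: prefix='11' -> emit 'm', reset
Bit 14: prefix='0' (no match yet)
Bit 15: prefix='01' -> emit 'i', reset
Bit 16: prefix='0' (no match yet)
Bit 17: prefix='01' -> emit 'i', reset
Bit 18: prefix='0' (no match yet)
Bit 19: prefix='01' -> emit 'i', reset

Answer: cicciimiii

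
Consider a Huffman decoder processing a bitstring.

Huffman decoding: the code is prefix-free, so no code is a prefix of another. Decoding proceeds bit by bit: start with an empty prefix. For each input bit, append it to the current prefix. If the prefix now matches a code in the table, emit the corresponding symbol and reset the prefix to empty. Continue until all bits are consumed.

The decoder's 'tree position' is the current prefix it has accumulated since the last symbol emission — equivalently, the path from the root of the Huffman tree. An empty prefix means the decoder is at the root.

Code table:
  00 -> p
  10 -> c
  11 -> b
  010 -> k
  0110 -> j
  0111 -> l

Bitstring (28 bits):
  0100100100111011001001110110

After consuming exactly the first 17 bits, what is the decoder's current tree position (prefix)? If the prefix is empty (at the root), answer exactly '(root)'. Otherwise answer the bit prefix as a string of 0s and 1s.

Bit 0: prefix='0' (no match yet)
Bit 1: prefix='01' (no match yet)
Bit 2: prefix='010' -> emit 'k', reset
Bit 3: prefix='0' (no match yet)
Bit 4: prefix='01' (no match yet)
Bit 5: prefix='010' -> emit 'k', reset
Bit 6: prefix='0' (no match yet)
Bit 7: prefix='01' (no match yet)
Bit 8: prefix='010' -> emit 'k', reset
Bit 9: prefix='0' (no match yet)
Bit 10: prefix='01' (no match yet)
Bit 11: prefix='011' (no match yet)
Bit 12: prefix='0111' -> emit 'l', reset
Bit 13: prefix='0' (no match yet)
Bit 14: prefix='01' (no match yet)
Bit 15: prefix='011' (no match yet)
Bit 16: prefix='0110' -> emit 'j', reset

Answer: (root)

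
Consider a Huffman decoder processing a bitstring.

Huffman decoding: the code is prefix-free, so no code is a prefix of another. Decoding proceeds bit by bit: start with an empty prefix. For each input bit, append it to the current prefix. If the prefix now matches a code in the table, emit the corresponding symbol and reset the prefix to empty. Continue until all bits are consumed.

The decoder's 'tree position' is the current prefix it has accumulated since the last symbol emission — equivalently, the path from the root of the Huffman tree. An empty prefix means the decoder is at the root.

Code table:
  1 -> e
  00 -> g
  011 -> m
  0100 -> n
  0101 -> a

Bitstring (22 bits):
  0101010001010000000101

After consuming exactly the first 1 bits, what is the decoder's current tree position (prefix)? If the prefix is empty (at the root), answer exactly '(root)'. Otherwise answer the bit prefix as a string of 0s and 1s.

Answer: 0

Derivation:
Bit 0: prefix='0' (no match yet)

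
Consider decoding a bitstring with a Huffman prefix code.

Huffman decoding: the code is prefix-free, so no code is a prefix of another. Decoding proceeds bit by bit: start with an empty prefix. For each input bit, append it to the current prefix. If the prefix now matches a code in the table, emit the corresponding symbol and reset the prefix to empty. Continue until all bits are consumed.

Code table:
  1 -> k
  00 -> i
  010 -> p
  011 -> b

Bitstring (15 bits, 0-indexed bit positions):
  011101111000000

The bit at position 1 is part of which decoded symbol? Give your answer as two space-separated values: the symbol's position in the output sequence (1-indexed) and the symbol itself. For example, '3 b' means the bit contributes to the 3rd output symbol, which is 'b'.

Answer: 1 b

Derivation:
Bit 0: prefix='0' (no match yet)
Bit 1: prefix='01' (no match yet)
Bit 2: prefix='011' -> emit 'b', reset
Bit 3: prefix='1' -> emit 'k', reset
Bit 4: prefix='0' (no match yet)
Bit 5: prefix='01' (no match yet)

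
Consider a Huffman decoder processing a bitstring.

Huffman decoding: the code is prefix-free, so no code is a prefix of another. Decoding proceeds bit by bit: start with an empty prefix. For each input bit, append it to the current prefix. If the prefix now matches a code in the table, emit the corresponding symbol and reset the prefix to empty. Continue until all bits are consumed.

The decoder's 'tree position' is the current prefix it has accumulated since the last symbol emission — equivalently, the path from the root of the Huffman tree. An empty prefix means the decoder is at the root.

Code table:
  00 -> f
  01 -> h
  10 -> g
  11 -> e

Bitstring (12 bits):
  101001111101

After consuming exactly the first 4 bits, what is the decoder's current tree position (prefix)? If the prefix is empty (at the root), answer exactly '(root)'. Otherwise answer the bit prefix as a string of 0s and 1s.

Answer: (root)

Derivation:
Bit 0: prefix='1' (no match yet)
Bit 1: prefix='10' -> emit 'g', reset
Bit 2: prefix='1' (no match yet)
Bit 3: prefix='10' -> emit 'g', reset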